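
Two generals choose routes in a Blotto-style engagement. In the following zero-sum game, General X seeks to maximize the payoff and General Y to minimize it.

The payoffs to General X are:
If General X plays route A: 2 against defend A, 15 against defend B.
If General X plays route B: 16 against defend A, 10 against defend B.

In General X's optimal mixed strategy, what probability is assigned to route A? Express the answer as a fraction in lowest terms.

6/19

Row minima are 2 and 10, so General X's maximin is 10; column maxima are 16 and 15, so General Y's minimax is 15. These differ, so the equilibrium is in mixed strategies.
Let General X play route A with probability p. General Y is indifferent when 2p + 16(1−p) = 15p + 10(1−p), giving p = 6/19.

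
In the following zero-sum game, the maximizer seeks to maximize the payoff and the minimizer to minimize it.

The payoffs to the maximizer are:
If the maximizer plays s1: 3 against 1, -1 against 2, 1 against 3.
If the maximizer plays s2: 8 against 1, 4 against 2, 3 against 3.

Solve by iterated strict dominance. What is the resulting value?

Column 1 is strictly dominated by 2 for the minimizer (-1<3, 4<8); eliminate 1.
Row s1 is strictly dominated by row s2 (4>-1, 3>1); eliminate s1.
Column 2 is strictly dominated by 3 for the minimizer (3<4); eliminate 2.
Only (s2, 3) remains, with payoff 3.

3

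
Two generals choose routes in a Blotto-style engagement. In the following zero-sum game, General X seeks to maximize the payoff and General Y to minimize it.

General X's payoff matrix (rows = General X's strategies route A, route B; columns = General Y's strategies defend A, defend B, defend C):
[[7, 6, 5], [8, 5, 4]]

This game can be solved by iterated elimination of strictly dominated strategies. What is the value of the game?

Column defend A is strictly dominated by defend B for General Y (6<7, 5<8); eliminate defend A.
Row route B is strictly dominated by row route A (6>5, 5>4); eliminate route B.
Column defend B is strictly dominated by defend C for General Y (5<6); eliminate defend B.
Only (route A, defend C) remains, with payoff 5.

5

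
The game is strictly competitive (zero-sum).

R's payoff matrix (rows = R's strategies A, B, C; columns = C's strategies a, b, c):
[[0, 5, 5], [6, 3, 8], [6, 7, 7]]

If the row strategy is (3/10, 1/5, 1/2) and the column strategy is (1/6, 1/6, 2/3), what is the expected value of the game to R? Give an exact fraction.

Against (1/6, 1/6, 2/3), each row's expected payoff is A: 25/6; B: 41/6; C: 41/6.
Taking the (3/10, 1/5, 1/2)-weighted average: (3/10)·(25/6) + (1/5)·(41/6) + (1/2)·(41/6) = 181/30.

181/30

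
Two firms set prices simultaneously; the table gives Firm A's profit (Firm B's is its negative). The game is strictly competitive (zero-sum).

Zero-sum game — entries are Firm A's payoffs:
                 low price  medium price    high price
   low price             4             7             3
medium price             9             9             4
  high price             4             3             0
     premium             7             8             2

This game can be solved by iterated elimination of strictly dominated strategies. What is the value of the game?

Row low price is strictly dominated by row medium price (9>4, 9>7, 4>3); eliminate low price.
Column low price is strictly dominated by high price for Firm B (4<9, 0<4, 2<7); eliminate low price.
Row premium is strictly dominated by row medium price (9>8, 4>2); eliminate premium.
Row high price is strictly dominated by row medium price (9>3, 4>0); eliminate high price.
Column medium price is strictly dominated by high price for Firm B (4<9); eliminate medium price.
Only (medium price, high price) remains, with payoff 4.

4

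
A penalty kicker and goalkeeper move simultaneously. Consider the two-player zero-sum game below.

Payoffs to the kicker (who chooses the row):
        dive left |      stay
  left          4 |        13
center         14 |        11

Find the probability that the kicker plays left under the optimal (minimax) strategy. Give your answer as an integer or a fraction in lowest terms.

1/4

Row minima are 4 and 11, so the kicker's maximin is 11; column maxima are 14 and 13, so the goalkeeper's minimax is 13. These differ, so the equilibrium is in mixed strategies.
Let the kicker play left with probability p. The goalkeeper is indifferent when 4p + 14(1−p) = 13p + 11(1−p), giving p = 1/4.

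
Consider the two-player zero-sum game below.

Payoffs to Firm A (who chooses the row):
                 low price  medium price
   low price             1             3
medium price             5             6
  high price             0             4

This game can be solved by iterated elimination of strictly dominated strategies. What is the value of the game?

5

Row low price is strictly dominated by row medium price (5>1, 6>3); eliminate low price.
Row high price is strictly dominated by row medium price (5>0, 6>4); eliminate high price.
Column medium price is strictly dominated by low price for Firm B (5<6); eliminate medium price.
Only (medium price, low price) remains, with payoff 5.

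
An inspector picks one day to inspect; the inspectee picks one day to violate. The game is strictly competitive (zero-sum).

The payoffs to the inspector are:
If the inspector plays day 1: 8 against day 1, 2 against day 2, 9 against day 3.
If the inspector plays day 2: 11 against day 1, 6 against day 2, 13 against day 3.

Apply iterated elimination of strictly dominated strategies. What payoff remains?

Row day 1 is strictly dominated by row day 2 (11>8, 6>2, 13>9); eliminate day 1.
Column day 3 is strictly dominated by day 1 for the inspectee (11<13); eliminate day 3.
Column day 1 is strictly dominated by day 2 for the inspectee (6<11); eliminate day 1.
Only (day 2, day 2) remains, with payoff 6.

6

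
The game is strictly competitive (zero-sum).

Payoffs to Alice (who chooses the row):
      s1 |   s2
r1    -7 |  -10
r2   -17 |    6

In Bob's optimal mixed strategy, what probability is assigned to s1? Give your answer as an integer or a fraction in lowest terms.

Row minima are -10 and -17, so Alice's maximin is -10; column maxima are -7 and 6, so Bob's minimax is -7. These differ, so the equilibrium is in mixed strategies.
Let Bob play s1 with probability q. Alice is indifferent when −7q − 10(1−q) = −17q + 6(1−q), giving q = 8/13.

8/13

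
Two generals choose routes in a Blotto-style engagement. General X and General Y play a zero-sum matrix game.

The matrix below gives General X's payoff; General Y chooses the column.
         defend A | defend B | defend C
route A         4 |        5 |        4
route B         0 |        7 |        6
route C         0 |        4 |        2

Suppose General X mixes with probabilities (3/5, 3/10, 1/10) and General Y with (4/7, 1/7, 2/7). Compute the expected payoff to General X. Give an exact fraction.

239/70

Against (4/7, 1/7, 2/7), each row's expected payoff is route A: 29/7; route B: 19/7; route C: 8/7.
Taking the (3/5, 3/10, 1/10)-weighted average: (3/5)·(29/7) + (3/10)·(19/7) + (1/10)·(8/7) = 239/70.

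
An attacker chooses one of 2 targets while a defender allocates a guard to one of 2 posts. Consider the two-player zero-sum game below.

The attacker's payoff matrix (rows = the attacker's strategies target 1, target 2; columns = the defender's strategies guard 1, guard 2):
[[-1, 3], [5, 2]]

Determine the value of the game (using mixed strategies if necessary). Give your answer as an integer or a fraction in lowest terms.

17/7

Row minima are -1 and 2, so the attacker's maximin is 2; column maxima are 5 and 3, so the defender's minimax is 3. These differ, so the equilibrium is in mixed strategies.
Let the attacker play target 1 with probability p. The defender is indifferent when −p + 5(1−p) = 3p + 2(1−p), giving p = 3/7.
Let the defender play guard 1 with probability q. The attacker is indifferent when −q + 3(1−q) = 5q + 2(1−q), giving q = 1/7.
The value is -1·(1/7) + (3)·(6/7) = 17/7.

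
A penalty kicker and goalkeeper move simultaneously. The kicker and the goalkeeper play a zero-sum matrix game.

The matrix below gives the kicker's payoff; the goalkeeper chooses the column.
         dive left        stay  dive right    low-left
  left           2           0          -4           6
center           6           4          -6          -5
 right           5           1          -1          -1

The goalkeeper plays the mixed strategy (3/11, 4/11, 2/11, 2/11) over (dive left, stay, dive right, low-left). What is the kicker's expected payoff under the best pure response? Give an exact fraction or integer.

15/11

left: (2)·(3/11) + (0)·(4/11) + (-4)·(2/11) + (6)·(2/11) = 10/11.
center: (6)·(3/11) + (4)·(4/11) + (-6)·(2/11) + (-5)·(2/11) = 12/11.
right: (5)·(3/11) + (1)·(4/11) + (-1)·(2/11) + (-1)·(2/11) = 15/11.
The best pure response is right with expected payoff 15/11.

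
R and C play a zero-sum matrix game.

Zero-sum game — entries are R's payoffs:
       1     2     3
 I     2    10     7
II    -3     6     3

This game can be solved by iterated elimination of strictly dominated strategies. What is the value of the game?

Column 3 is strictly dominated by 1 for C (2<7, -3<3); eliminate 3.
Column 2 is strictly dominated by 1 for C (2<10, -3<6); eliminate 2.
Row II is strictly dominated by row I (2>-3); eliminate II.
Only (I, 1) remains, with payoff 2.

2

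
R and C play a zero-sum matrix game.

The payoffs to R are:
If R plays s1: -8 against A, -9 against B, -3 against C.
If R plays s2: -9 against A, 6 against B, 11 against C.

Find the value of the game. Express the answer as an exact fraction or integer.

-129/16

Column C is strictly dominated by B for C (it gives R more in every row).
The remaining 2×2 game on (s1, s2) × (A, B) has no saddle point. Let R play s1 with probability p; indifference gives −8p − 9(1−p) = −9p + 6(1−p), so p = 15/16.
Similarly C's optimal q on A is 15/16, and the value is -8·(15/16) + (-9)·(1/16) = -129/16.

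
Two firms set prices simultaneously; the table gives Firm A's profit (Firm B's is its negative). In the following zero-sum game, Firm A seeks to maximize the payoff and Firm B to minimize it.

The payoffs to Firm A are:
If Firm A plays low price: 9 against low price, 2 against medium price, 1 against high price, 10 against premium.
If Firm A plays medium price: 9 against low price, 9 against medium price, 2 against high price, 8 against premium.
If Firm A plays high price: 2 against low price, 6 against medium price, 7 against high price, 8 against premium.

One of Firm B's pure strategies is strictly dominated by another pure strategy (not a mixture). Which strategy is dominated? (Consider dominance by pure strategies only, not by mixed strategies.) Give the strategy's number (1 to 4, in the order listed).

4

Firm B prefers columns that give Firm A less. Compare premium with high price: 1 < 10, 2 < 8, 7 < 8.
So high price strictly dominates premium for Firm B; premium is strictly dominated.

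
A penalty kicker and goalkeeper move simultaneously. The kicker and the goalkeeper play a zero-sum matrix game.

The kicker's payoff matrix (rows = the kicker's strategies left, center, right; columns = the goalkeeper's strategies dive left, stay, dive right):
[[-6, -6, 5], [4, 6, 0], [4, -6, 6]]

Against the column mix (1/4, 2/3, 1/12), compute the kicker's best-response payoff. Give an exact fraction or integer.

5

left: (-6)·(1/4) + (-6)·(2/3) + (5)·(1/12) = -61/12.
center: (4)·(1/4) + (6)·(2/3) + (0)·(1/12) = 5.
right: (4)·(1/4) + (-6)·(2/3) + (6)·(1/12) = -5/2.
The best pure response is center with expected payoff 5.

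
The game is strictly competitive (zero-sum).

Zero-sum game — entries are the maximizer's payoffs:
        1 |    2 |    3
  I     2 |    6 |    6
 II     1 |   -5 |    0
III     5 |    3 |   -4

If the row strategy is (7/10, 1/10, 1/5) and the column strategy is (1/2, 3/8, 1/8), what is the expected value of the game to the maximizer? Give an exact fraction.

Against (1/2, 3/8, 1/8), each row's expected payoff is I: 4; II: -11/8; III: 25/8.
Taking the (7/10, 1/10, 1/5)-weighted average: (7/10)·(4) + (1/10)·(-11/8) + (1/5)·(25/8) = 263/80.

263/80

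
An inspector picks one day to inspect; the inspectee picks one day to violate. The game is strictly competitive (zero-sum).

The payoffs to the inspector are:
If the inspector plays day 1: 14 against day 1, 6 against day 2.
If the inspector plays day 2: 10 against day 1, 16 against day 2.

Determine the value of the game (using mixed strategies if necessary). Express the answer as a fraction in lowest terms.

82/7

Row minima are 6 and 10, so the inspector's maximin is 10; column maxima are 14 and 16, so the inspectee's minimax is 14. These differ, so the equilibrium is in mixed strategies.
Let the inspector play day 1 with probability p. The inspectee is indifferent when 14p + 10(1−p) = 6p + 16(1−p), giving p = 3/7.
Let the inspectee play day 1 with probability q. The inspector is indifferent when 14q + 6(1−q) = 10q + 16(1−q), giving q = 5/7.
The value is 14·(5/7) + (6)·(2/7) = 82/7.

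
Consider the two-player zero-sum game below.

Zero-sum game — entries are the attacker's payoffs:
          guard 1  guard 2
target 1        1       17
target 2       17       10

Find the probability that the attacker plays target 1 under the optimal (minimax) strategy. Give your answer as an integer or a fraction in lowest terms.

7/23

Row minima are 1 and 10, so the attacker's maximin is 10; column maxima are 17 and 17, so the defender's minimax is 17. These differ, so the equilibrium is in mixed strategies.
Let the attacker play target 1 with probability p. The defender is indifferent when p + 17(1−p) = 17p + 10(1−p), giving p = 7/23.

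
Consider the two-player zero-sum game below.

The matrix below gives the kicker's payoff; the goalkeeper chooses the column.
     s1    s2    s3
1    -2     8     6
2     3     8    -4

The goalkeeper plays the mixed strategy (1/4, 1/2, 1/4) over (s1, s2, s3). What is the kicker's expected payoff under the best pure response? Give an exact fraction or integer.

5

1: (-2)·(1/4) + (8)·(1/2) + (6)·(1/4) = 5.
2: (3)·(1/4) + (8)·(1/2) + (-4)·(1/4) = 15/4.
The best pure response is 1 with expected payoff 5.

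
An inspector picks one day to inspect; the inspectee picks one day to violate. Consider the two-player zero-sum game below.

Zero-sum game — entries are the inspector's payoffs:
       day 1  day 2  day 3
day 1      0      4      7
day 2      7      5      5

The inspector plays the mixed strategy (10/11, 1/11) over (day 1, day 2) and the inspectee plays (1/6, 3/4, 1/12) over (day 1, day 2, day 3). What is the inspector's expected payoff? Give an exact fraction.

Against (1/6, 3/4, 1/12), each row's expected payoff is day 1: 43/12; day 2: 16/3.
Taking the (10/11, 1/11)-weighted average: (10/11)·(43/12) + (1/11)·(16/3) = 247/66.

247/66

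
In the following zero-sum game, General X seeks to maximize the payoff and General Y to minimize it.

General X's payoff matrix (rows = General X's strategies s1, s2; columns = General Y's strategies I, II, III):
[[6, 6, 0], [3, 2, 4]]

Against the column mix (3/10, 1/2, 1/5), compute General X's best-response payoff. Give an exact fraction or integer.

24/5

s1: (6)·(3/10) + (6)·(1/2) + (0)·(1/5) = 24/5.
s2: (3)·(3/10) + (2)·(1/2) + (4)·(1/5) = 27/10.
The best pure response is s1 with expected payoff 24/5.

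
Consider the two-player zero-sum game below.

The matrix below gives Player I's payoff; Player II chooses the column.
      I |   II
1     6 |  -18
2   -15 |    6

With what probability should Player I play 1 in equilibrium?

Row minima are -18 and -15, so Player I's maximin is -15; column maxima are 6 and 6, so Player II's minimax is 6. These differ, so the equilibrium is in mixed strategies.
Let Player I play 1 with probability p. Player II is indifferent when 6p − 15(1−p) = −18p + 6(1−p), giving p = 7/15.

7/15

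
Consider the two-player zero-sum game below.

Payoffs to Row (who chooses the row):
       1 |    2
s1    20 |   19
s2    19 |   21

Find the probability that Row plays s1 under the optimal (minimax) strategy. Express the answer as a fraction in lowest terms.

Row minima are 19 and 19, so Row's maximin is 19; column maxima are 20 and 21, so Column's minimax is 20. These differ, so the equilibrium is in mixed strategies.
Let Row play s1 with probability p. Column is indifferent when 20p + 19(1−p) = 19p + 21(1−p), giving p = 2/3.

2/3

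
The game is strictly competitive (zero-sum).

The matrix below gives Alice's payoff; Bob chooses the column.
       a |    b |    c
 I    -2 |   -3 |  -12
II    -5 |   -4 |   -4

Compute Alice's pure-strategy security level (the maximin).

-5

The worst-case payoff for each row is I: -12, II: -5.
The best of these is -5.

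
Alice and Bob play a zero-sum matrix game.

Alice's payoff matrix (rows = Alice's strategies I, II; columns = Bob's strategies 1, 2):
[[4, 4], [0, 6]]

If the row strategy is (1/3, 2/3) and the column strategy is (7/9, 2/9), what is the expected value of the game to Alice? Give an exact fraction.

Against (7/9, 2/9), each row's expected payoff is I: 4; II: 4/3.
Taking the (1/3, 2/3)-weighted average: (1/3)·(4) + (2/3)·(4/3) = 20/9.

20/9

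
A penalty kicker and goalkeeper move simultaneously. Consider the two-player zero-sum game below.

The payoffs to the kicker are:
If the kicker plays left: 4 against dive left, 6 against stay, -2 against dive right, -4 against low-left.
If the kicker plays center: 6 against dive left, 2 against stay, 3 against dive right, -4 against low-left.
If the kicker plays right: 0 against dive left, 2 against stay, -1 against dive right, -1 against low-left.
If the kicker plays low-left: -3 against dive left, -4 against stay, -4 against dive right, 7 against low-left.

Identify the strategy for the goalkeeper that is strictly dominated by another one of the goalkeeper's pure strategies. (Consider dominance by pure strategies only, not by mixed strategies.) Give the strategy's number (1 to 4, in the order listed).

The goalkeeper prefers columns that give the kicker less. Compare dive left with dive right: -2 < 4, 3 < 6, -1 < 0, -4 < -3.
So dive right strictly dominates dive left for the goalkeeper; dive left is strictly dominated.

1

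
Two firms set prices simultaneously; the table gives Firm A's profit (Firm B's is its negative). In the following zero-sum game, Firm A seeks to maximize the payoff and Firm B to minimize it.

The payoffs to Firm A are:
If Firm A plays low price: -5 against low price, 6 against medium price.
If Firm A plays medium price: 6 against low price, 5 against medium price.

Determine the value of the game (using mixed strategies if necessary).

61/12

Row minima are -5 and 5, so Firm A's maximin is 5; column maxima are 6 and 6, so Firm B's minimax is 6. These differ, so the equilibrium is in mixed strategies.
Let Firm A play low price with probability p. Firm B is indifferent when −5p + 6(1−p) = 6p + 5(1−p), giving p = 1/12.
Let Firm B play low price with probability q. Firm A is indifferent when −5q + 6(1−q) = 6q + 5(1−q), giving q = 1/12.
The value is -5·(1/12) + (6)·(11/12) = 61/12.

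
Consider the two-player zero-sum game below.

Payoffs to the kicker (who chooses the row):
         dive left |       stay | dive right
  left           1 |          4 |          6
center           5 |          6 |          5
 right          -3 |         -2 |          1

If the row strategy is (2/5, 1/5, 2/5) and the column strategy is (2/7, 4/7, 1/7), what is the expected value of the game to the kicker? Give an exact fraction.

Against (2/7, 4/7, 1/7), each row's expected payoff is left: 24/7; center: 39/7; right: -13/7.
Taking the (2/5, 1/5, 2/5)-weighted average: (2/5)·(24/7) + (1/5)·(39/7) + (2/5)·(-13/7) = 61/35.

61/35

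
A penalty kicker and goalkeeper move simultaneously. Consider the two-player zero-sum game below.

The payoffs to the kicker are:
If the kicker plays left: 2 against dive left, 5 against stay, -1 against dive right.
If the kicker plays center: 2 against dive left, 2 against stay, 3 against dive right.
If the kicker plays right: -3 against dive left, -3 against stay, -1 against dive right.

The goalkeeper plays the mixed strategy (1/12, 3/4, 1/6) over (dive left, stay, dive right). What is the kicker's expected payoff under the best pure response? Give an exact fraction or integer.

15/4

left: (2)·(1/12) + (5)·(3/4) + (-1)·(1/6) = 15/4.
center: (2)·(1/12) + (2)·(3/4) + (3)·(1/6) = 13/6.
right: (-3)·(1/12) + (-3)·(3/4) + (-1)·(1/6) = -8/3.
The best pure response is left with expected payoff 15/4.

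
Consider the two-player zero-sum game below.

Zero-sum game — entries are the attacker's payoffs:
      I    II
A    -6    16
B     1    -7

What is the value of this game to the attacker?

-13/15

Row minima are -6 and -7, so the attacker's maximin is -6; column maxima are 1 and 16, so the defender's minimax is 1. These differ, so the equilibrium is in mixed strategies.
Let the attacker play A with probability p. The defender is indifferent when −6p + (1−p) = 16p − 7(1−p), giving p = 4/15.
Let the defender play I with probability q. The attacker is indifferent when −6q + 16(1−q) = q − 7(1−q), giving q = 23/30.
The value is -6·(23/30) + (16)·(7/30) = -13/15.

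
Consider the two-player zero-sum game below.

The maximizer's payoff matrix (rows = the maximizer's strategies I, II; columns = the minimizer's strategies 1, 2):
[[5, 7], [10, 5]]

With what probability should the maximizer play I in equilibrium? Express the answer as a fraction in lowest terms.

5/7

Row minima are 5 and 5, so the maximizer's maximin is 5; column maxima are 10 and 7, so the minimizer's minimax is 7. These differ, so the equilibrium is in mixed strategies.
Let the maximizer play I with probability p. The minimizer is indifferent when 5p + 10(1−p) = 7p + 5(1−p), giving p = 5/7.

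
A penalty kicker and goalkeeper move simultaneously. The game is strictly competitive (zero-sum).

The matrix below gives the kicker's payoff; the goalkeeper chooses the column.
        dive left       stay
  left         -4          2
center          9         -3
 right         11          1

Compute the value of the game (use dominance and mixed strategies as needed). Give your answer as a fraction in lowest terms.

Row center is strictly dominated by row right, so the kicker never plays it.
The remaining 2×2 game on (left, right) × (dive left, stay) has no saddle point. Let the kicker play left with probability p; indifference gives −4p + 11(1−p) = 2p + (1−p), so p = 5/8.
Similarly the goalkeeper's optimal q on dive left is 1/16, and the value is -4·(1/16) + (2)·(15/16) = 13/8.

13/8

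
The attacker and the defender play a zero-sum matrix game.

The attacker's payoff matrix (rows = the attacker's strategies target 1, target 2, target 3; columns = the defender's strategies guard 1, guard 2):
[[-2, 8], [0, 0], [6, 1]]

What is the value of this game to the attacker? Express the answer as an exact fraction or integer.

10/3

Row target 2 is strictly dominated by row target 3, so the attacker never plays it.
The remaining 2×2 game on (target 1, target 3) × (guard 1, guard 2) has no saddle point. Let the attacker play target 1 with probability p; indifference gives −2p + 6(1−p) = 8p + (1−p), so p = 1/3.
Similarly the defender's optimal q on guard 1 is 7/15, and the value is -2·(7/15) + (8)·(8/15) = 10/3.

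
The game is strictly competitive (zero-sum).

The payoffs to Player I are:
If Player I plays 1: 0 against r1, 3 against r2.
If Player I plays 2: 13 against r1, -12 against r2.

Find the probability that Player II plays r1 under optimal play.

Row minima are 0 and -12, so Player I's maximin is 0; column maxima are 13 and 3, so Player II's minimax is 3. These differ, so the equilibrium is in mixed strategies.
Let Player II play r1 with probability q. Player I is indifferent when 3(1−q) = 13q − 12(1−q), giving q = 15/28.

15/28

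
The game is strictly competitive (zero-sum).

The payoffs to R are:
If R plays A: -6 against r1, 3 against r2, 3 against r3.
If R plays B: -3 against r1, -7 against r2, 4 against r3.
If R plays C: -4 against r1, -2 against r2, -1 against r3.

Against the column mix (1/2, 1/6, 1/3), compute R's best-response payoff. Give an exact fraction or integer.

A: (-6)·(1/2) + (3)·(1/6) + (3)·(1/3) = -3/2.
B: (-3)·(1/2) + (-7)·(1/6) + (4)·(1/3) = -4/3.
C: (-4)·(1/2) + (-2)·(1/6) + (-1)·(1/3) = -8/3.
The best pure response is B with expected payoff -4/3.

-4/3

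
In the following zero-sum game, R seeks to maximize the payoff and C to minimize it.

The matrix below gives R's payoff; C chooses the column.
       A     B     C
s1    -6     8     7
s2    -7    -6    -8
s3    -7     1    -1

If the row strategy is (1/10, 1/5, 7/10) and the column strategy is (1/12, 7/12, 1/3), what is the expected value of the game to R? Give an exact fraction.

-14/15

Against (1/12, 7/12, 1/3), each row's expected payoff is s1: 13/2; s2: -27/4; s3: -1/3.
Taking the (1/10, 1/5, 7/10)-weighted average: (1/10)·(13/2) + (1/5)·(-27/4) + (7/10)·(-1/3) = -14/15.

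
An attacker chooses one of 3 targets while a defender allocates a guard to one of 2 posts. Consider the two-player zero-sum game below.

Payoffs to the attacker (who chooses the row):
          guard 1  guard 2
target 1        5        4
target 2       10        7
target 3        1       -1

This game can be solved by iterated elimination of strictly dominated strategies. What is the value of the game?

7

Column guard 1 is strictly dominated by guard 2 for the defender (4<5, 7<10, -1<1); eliminate guard 1.
Row target 1 is strictly dominated by row target 2 (7>4); eliminate target 1.
Row target 3 is strictly dominated by row target 2 (7>-1); eliminate target 3.
Only (target 2, guard 2) remains, with payoff 7.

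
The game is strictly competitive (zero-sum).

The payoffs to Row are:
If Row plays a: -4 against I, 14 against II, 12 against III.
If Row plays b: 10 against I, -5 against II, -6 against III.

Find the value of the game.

Column II is strictly dominated by III for Column (it gives Row more in every row).
The remaining 2×2 game on (a, b) × (I, III) has no saddle point. Let Row play a with probability p; indifference gives −4p + 10(1−p) = 12p − 6(1−p), so p = 1/2.
Similarly Column's optimal q on I is 9/16, and the value is -4·(9/16) + (12)·(7/16) = 3.

3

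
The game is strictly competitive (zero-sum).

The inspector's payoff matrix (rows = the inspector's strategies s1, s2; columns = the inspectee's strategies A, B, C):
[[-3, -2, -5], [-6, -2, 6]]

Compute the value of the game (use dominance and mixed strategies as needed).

Column B is strictly dominated by A for the inspectee (it gives the inspector more in every row).
The remaining 2×2 game on (s1, s2) × (A, C) has no saddle point. Let the inspector play s1 with probability p; indifference gives −3p − 6(1−p) = −5p + 6(1−p), so p = 6/7.
Similarly the inspectee's optimal q on A is 11/14, and the value is -3·(11/14) + (-5)·(3/14) = -24/7.

-24/7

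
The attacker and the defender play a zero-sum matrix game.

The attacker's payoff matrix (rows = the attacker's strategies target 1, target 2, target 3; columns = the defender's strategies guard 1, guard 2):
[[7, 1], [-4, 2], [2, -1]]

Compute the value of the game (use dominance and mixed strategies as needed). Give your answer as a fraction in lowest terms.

Row target 3 is strictly dominated by row target 1, so the attacker never plays it.
The remaining 2×2 game on (target 1, target 2) × (guard 1, guard 2) has no saddle point. Let the attacker play target 1 with probability p; indifference gives 7p − 4(1−p) = p + 2(1−p), so p = 1/2.
Similarly the defender's optimal q on guard 1 is 1/12, and the value is 7·(1/12) + (1)·(11/12) = 3/2.

3/2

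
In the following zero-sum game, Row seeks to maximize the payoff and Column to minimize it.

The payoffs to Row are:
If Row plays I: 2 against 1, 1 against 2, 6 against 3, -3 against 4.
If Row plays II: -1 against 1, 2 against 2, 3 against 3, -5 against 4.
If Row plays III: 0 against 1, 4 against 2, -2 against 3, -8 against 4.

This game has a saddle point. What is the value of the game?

Row minima: -3, -5, -8 → Row's maximin is -3.
Column maxima: 2, 4, 6, -3 → Column's minimax is -3.
They coincide at (I, 4), so the value is -3.

-3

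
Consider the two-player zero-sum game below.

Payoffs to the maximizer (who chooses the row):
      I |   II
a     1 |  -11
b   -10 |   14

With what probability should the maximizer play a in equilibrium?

Row minima are -11 and -10, so the maximizer's maximin is -10; column maxima are 1 and 14, so the minimizer's minimax is 1. These differ, so the equilibrium is in mixed strategies.
Let the maximizer play a with probability p. The minimizer is indifferent when p − 10(1−p) = −11p + 14(1−p), giving p = 2/3.

2/3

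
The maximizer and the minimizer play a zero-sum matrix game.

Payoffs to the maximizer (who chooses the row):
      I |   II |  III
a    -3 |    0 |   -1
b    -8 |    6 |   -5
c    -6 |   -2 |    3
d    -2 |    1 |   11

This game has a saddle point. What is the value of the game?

Row minima: -3, -8, -6, -2 → the maximizer's maximin is -2.
Column maxima: -2, 6, 11 → the minimizer's minimax is -2.
They coincide at (d, I), so the value is -2.

-2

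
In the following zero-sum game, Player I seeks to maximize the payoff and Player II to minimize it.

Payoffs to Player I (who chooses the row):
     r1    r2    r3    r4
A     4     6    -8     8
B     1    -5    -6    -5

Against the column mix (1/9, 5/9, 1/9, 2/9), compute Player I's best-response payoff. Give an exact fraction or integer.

14/3

A: (4)·(1/9) + (6)·(5/9) + (-8)·(1/9) + (8)·(2/9) = 14/3.
B: (1)·(1/9) + (-5)·(5/9) + (-6)·(1/9) + (-5)·(2/9) = -40/9.
The best pure response is A with expected payoff 14/3.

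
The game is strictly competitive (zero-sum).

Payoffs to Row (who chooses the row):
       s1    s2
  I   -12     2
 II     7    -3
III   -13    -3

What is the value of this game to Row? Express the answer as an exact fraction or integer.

Row III is strictly dominated by row I, so Row never plays it.
The remaining 2×2 game on (I, II) × (s1, s2) has no saddle point. Let Row play I with probability p; indifference gives −12p + 7(1−p) = 2p − 3(1−p), so p = 5/12.
Similarly Column's optimal q on s1 is 5/24, and the value is -12·(5/24) + (2)·(19/24) = -11/12.

-11/12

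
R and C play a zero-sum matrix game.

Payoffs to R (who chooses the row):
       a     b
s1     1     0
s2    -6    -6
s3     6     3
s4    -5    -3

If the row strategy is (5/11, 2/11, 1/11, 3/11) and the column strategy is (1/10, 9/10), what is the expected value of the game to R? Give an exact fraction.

Against (1/10, 9/10), each row's expected payoff is s1: 1/10; s2: -6; s3: 33/10; s4: -16/5.
Taking the (5/11, 2/11, 1/11, 3/11)-weighted average: (5/11)·(1/10) + (2/11)·(-6) + (1/11)·(33/10) + (3/11)·(-16/5) = -89/55.

-89/55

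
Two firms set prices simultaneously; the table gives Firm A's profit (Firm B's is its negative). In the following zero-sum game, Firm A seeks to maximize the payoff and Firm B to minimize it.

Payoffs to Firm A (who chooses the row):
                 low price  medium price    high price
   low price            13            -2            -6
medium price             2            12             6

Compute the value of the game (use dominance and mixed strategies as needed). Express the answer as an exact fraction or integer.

Column medium price is strictly dominated by high price for Firm B (it gives Firm A more in every row).
The remaining 2×2 game on (low price, medium price) × (low price, high price) has no saddle point. Let Firm A play low price with probability p; indifference gives 13p + 2(1−p) = −6p + 6(1−p), so p = 4/23.
Similarly Firm B's optimal q on low price is 12/23, and the value is 13·(12/23) + (-6)·(11/23) = 90/23.

90/23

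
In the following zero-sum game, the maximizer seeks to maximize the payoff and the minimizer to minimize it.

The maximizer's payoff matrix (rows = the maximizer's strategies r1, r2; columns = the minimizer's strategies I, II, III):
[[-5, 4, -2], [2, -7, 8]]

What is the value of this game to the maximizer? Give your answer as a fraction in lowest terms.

Column III is strictly dominated by I for the minimizer (it gives the maximizer more in every row).
The remaining 2×2 game on (r1, r2) × (I, II) has no saddle point. Let the maximizer play r1 with probability p; indifference gives −5p + 2(1−p) = 4p − 7(1−p), so p = 1/2.
Similarly the minimizer's optimal q on I is 11/18, and the value is -5·(11/18) + (4)·(7/18) = -3/2.

-3/2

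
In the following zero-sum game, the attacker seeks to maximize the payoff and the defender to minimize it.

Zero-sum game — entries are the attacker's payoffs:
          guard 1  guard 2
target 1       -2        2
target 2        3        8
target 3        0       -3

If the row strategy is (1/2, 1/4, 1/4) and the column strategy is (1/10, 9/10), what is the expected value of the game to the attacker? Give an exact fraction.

2

Against (1/10, 9/10), each row's expected payoff is target 1: 8/5; target 2: 15/2; target 3: -27/10.
Taking the (1/2, 1/4, 1/4)-weighted average: (1/2)·(8/5) + (1/4)·(15/2) + (1/4)·(-27/10) = 2.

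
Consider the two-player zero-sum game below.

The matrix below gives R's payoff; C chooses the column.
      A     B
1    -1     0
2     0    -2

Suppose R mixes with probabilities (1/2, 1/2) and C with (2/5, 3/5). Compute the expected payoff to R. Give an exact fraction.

-4/5

Against (2/5, 3/5), each row's expected payoff is 1: -2/5; 2: -6/5.
Taking the (1/2, 1/2)-weighted average: (1/2)·(-2/5) + (1/2)·(-6/5) = -4/5.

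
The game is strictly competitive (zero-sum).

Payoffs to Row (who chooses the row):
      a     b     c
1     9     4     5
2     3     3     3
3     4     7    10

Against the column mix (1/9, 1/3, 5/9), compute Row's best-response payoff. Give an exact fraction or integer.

1: (9)·(1/9) + (4)·(1/3) + (5)·(5/9) = 46/9.
2: (3)·(1/9) + (3)·(1/3) + (3)·(5/9) = 3.
3: (4)·(1/9) + (7)·(1/3) + (10)·(5/9) = 25/3.
The best pure response is 3 with expected payoff 25/3.

25/3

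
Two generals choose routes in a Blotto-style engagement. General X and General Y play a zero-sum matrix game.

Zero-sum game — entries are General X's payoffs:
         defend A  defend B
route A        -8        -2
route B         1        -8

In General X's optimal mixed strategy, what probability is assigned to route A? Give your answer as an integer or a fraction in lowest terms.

Row minima are -8 and -8, so General X's maximin is -8; column maxima are 1 and -2, so General Y's minimax is -2. These differ, so the equilibrium is in mixed strategies.
Let General X play route A with probability p. General Y is indifferent when −8p + (1−p) = −2p − 8(1−p), giving p = 3/5.

3/5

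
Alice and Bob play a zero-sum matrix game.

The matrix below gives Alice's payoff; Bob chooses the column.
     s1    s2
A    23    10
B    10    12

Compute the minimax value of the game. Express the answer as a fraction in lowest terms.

176/15

Row minima are 10 and 10, so Alice's maximin is 10; column maxima are 23 and 12, so Bob's minimax is 12. These differ, so the equilibrium is in mixed strategies.
Let Alice play A with probability p. Bob is indifferent when 23p + 10(1−p) = 10p + 12(1−p), giving p = 2/15.
Let Bob play s1 with probability q. Alice is indifferent when 23q + 10(1−q) = 10q + 12(1−q), giving q = 2/15.
The value is 23·(2/15) + (10)·(13/15) = 176/15.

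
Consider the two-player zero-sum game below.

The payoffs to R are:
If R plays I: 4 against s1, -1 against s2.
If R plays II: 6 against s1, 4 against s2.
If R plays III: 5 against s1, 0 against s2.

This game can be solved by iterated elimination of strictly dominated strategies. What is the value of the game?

4

Column s1 is strictly dominated by s2 for C (-1<4, 4<6, 0<5); eliminate s1.
Row I is strictly dominated by row II (4>-1); eliminate I.
Row III is strictly dominated by row II (4>0); eliminate III.
Only (II, s2) remains, with payoff 4.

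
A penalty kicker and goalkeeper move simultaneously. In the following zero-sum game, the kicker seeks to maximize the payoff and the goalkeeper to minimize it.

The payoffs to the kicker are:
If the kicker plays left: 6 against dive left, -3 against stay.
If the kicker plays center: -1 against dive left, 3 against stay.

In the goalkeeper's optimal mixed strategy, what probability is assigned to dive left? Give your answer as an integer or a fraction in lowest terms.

Row minima are -3 and -1, so the kicker's maximin is -1; column maxima are 6 and 3, so the goalkeeper's minimax is 3. These differ, so the equilibrium is in mixed strategies.
Let the goalkeeper play dive left with probability q. The kicker is indifferent when 6q − 3(1−q) = −q + 3(1−q), giving q = 6/13.

6/13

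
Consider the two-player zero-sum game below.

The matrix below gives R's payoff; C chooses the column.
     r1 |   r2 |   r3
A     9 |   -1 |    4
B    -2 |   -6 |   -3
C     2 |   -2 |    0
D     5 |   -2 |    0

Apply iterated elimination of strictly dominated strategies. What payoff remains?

-1

Row D is strictly dominated by row A (9>5, -1>-2, 4>0); eliminate D.
Row B is strictly dominated by row A (9>-2, -1>-6, 4>-3); eliminate B.
Row C is strictly dominated by row A (9>2, -1>-2, 4>0); eliminate C.
Column r1 is strictly dominated by r2 for C (-1<9); eliminate r1.
Column r3 is strictly dominated by r2 for C (-1<4); eliminate r3.
Only (A, r2) remains, with payoff -1.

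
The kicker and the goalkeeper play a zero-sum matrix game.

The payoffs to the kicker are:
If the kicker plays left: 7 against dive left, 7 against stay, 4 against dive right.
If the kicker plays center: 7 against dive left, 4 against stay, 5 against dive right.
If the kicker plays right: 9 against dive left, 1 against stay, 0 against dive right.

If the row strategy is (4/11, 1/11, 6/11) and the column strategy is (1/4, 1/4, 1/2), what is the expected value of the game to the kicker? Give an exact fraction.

Against (1/4, 1/4, 1/2), each row's expected payoff is left: 11/2; center: 21/4; right: 5/2.
Taking the (4/11, 1/11, 6/11)-weighted average: (4/11)·(11/2) + (1/11)·(21/4) + (6/11)·(5/2) = 169/44.

169/44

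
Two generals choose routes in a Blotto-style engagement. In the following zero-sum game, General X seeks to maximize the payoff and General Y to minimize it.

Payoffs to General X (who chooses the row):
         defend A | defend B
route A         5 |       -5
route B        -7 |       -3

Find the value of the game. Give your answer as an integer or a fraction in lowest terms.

Row minima are -5 and -7, so General X's maximin is -5; column maxima are 5 and -3, so General Y's minimax is -3. These differ, so the equilibrium is in mixed strategies.
Let General X play route A with probability p. General Y is indifferent when 5p − 7(1−p) = −5p − 3(1−p), giving p = 2/7.
Let General Y play defend A with probability q. General X is indifferent when 5q − 5(1−q) = −7q − 3(1−q), giving q = 1/7.
The value is 5·(1/7) + (-5)·(6/7) = -25/7.

-25/7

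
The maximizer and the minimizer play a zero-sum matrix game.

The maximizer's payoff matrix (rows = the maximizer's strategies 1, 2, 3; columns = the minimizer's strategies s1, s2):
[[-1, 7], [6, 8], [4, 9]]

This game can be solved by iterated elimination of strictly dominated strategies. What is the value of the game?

Row 1 is strictly dominated by row 2 (6>-1, 8>7); eliminate 1.
Column s2 is strictly dominated by s1 for the minimizer (6<8, 4<9); eliminate s2.
Row 3 is strictly dominated by row 2 (6>4); eliminate 3.
Only (2, s1) remains, with payoff 6.

6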